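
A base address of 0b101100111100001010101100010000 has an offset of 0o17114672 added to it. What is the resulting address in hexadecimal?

0b101100111100001010101100010000 = 0x2CF0AB10 in hexadecimal.
0o17114672 = 0x3C99BA in hexadecimal.
Add column by column in base 16, right to left:
  0+A = A
  1+B = C
  B+9 = 4 carry 1
  A+9+1 = 4 carry 1
  0+C+1 = D
  F+3 = 2 carry 1
  C+0+1 = D
  2+0 = 2

0x2D2D44CA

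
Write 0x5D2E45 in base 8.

0o27227105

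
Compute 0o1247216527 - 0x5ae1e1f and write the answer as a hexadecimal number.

0x4eeff38

0o1247216527 = 0xa9d1d57 in hexadecimal.
Subtract column by column in base 16:
  7-f → 8 (borrow)
  5-1-1 → 3
  d-e → f (borrow)
  1-1-1 → f (borrow)
  d-e-1 → e (borrow)
  9-a-1 → e (borrow)
  a-5-1 → 4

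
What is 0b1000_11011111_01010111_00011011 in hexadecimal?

0x8DF571B

Group the bits into nibbles: 1000 1101 1111 0101 0111 0001 1011 → 8DF571B.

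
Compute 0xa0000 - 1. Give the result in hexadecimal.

0x9ffff

The trailing 4 digits are 0, so subtracting 1 borrows through: they become F and the next digit up decrements.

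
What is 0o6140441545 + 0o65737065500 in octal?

0o74077527245

Add column by column in base 8, right to left:
  5+0 = 5
  4+0 = 4
  5+5 = 2 carry 1
  1+5+1 = 7
  4+6 = 2 carry 1
  4+0+1 = 5
  0+7 = 7
  4+3 = 7
  1+7 = 0 carry 1
  6+5+1 = 4 carry 1
  0+6+1 = 7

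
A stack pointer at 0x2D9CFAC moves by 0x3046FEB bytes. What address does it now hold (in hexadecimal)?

0x5DE3F97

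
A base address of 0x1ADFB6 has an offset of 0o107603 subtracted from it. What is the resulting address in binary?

0x1ADFB6 = 0b110101101111110110110 in binary.
0o107603 = 0b1000111110000011 in binary.
Subtract column by column in base 2:
  0-1 → 1 (borrow)
  1-1-1 → 1 (borrow)
  1-0-1 → 0
  0-0 → 0
  1-0 → 1
  1-0 → 1
  0-0 → 0
  1-1 → 0
  1-1 → 0
  1-1 → 0
  1-1 → 0
  1-1 → 0
  1-0 → 1
  0-0 → 0
  1-0 → 1
  1-1 → 0
  0-0 → 0
  1-0 → 1
  0-0 → 0
  1-0 → 1
  1-0 → 1

0b110100101000000110011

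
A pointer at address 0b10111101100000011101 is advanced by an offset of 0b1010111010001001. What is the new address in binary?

0b11001000011010100110

Add column by column in base 2, right to left:
  1+1 = 0 carry 1
  0+0+1 = 1
  1+0 = 1
  1+1 = 0 carry 1
  1+0+1 = 0 carry 1
  0+0+1 = 1
  0+0 = 0
  0+1 = 1
  0+0 = 0
  0+1 = 1
  0+1 = 1
  1+1 = 0 carry 1
  1+0+1 = 0 carry 1
  0+1+1 = 0 carry 1
  1+0+1 = 0 carry 1
  1+1+1 = 1 carry 1
  1+0+1 = 0 carry 1
  1+0+1 = 0 carry 1
  0+0+1 = 1
  1+0 = 1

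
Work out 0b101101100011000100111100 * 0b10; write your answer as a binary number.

Multiply each base-2 digit by 2, carrying:
  0×2 = 0 → write 0
  0×2 = 0 → write 0
  1×2 = 2 → write 0 carry 1
  1×2+1 = 3 → write 1 carry 1
  1×2+1 = 3 → write 1 carry 1
  1×2+1 = 3 → write 1 carry 1
  0×2+1 = 1 → write 1
  0×2 = 0 → write 0
  1×2 = 2 → write 0 carry 1
  0×2+1 = 1 → write 1
  0×2 = 0 → write 0
  0×2 = 0 → write 0
  1×2 = 2 → write 0 carry 1
  1×2+1 = 3 → write 1 carry 1
  0×2+1 = 1 → write 1
  0×2 = 0 → write 0
  0×2 = 0 → write 0
  1×2 = 2 → write 0 carry 1
  1×2+1 = 3 → write 1 carry 1
  0×2+1 = 1 → write 1
  1×2 = 2 → write 0 carry 1
  1×2+1 = 3 → write 1 carry 1
  0×2+1 = 1 → write 1
  1×2 = 2 → write 0 carry 1
  remaining carry: 1

0b1011011000110001001111000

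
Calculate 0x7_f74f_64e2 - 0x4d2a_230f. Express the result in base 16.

0x7aa2541d3

Subtract column by column in base 16:
  2-f → 3 (borrow)
  e-0-1 → d
  4-3 → 1
  6-2 → 4
  f-a → 5
  4-2 → 2
  7-d → a (borrow)
  f-4-1 → a
  7-0 → 7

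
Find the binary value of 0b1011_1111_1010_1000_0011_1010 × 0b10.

0b1011111110101000001110100

Multiply each base-2 digit by 2, carrying:
  0×2 = 0 → write 0
  1×2 = 2 → write 0 carry 1
  0×2+1 = 1 → write 1
  1×2 = 2 → write 0 carry 1
  1×2+1 = 3 → write 1 carry 1
  1×2+1 = 3 → write 1 carry 1
  0×2+1 = 1 → write 1
  0×2 = 0 → write 0
  0×2 = 0 → write 0
  0×2 = 0 → write 0
  0×2 = 0 → write 0
  1×2 = 2 → write 0 carry 1
  0×2+1 = 1 → write 1
  1×2 = 2 → write 0 carry 1
  0×2+1 = 1 → write 1
  1×2 = 2 → write 0 carry 1
  1×2+1 = 3 → write 1 carry 1
  1×2+1 = 3 → write 1 carry 1
  1×2+1 = 3 → write 1 carry 1
  1×2+1 = 3 → write 1 carry 1
  1×2+1 = 3 → write 1 carry 1
  1×2+1 = 3 → write 1 carry 1
  0×2+1 = 1 → write 1
  1×2 = 2 → write 0 carry 1
  remaining carry: 1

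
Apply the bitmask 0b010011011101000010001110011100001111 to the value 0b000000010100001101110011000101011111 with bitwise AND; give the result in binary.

AND bit by bit (1 only where both bits are 1):
  000000010100001101110011000101011111
& 010011011101000010001110011100001111
= 000000010100000000000010000100001111

0b000000010100000000000010000100001111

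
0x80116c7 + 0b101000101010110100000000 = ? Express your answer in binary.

0b1000101000111100001111000111

0x80116c7 = 0b1000000000010001011011000111 in binary.
Add column by column in base 2, right to left:
  1+0 = 1
  1+0 = 1
  1+0 = 1
  0+0 = 0
  0+0 = 0
  0+0 = 0
  1+0 = 1
  1+0 = 1
  0+1 = 1
  1+0 = 1
  1+1 = 0 carry 1
  0+1+1 = 0 carry 1
  1+0+1 = 0 carry 1
  0+1+1 = 0 carry 1
  0+0+1 = 1
  0+1 = 1
  1+0 = 1
  0+1 = 1
  0+0 = 0
  0+0 = 0
  0+0 = 0
  0+1 = 1
  0+0 = 0
  0+1 = 1
  0+0 = 0
  0+0 = 0
  0+0 = 0
  1+0 = 1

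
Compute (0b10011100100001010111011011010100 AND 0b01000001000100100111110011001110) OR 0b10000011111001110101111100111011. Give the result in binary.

0b10000011111001110111111111111111

0b10011100100001010111011011010100 AND 0b01000001000100100111110011001110 = 0b00000000000000000111010011000100.
Then OR with 0b10000011111001110101111100111011.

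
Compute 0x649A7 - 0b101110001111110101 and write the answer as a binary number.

0b110110010110110010

0x649A7 = 0b1100100100110100111 in binary.
Subtract column by column in base 2:
  1-1 → 0
  1-0 → 1
  1-1 → 0
  0-0 → 0
  0-1 → 1 (borrow)
  1-1-1 → 1 (borrow)
  0-1-1 → 0 (borrow)
  1-1-1 → 1 (borrow)
  1-1-1 → 1 (borrow)
  0-1-1 → 0 (borrow)
  0-0-1 → 1 (borrow)
  1-0-1 → 0
  0-0 → 0
  0-1 → 1 (borrow)
  1-1-1 → 1 (borrow)
  0-1-1 → 0 (borrow)
  0-0-1 → 1 (borrow)
  1-1-1 → 1 (borrow)
  1-0-1 → 0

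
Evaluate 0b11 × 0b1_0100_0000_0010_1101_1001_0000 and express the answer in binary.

0b11110000001000100010110000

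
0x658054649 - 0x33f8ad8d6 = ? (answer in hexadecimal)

0x3187a6d73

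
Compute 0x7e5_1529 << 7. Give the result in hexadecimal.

0x3f28a9480

7 bits is not a whole number of base-16 digits; in binary: 111111001010001010100101001 << 7 = 1111110010100010101001010010000000.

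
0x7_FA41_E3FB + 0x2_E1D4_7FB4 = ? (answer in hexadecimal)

0xADC1663AF

Add column by column in base 16, right to left:
  B+4 = F
  F+B = A carry 1
  3+F+1 = 3 carry 1
  E+7+1 = 6 carry 1
  1+4+1 = 6
  4+D = 1 carry 1
  A+1+1 = C
  F+E = D carry 1
  7+2+1 = A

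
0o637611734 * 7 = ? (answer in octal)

0o5536305404

Multiply each base-8 digit by 7, carrying:
  4×7 = 28 → write 4 carry 3
  3×7+3 = 24 → write 0 carry 3
  7×7+3 = 52 → write 4 carry 6
  1×7+6 = 13 → write 5 carry 1
  1×7+1 = 8 → write 0 carry 1
  6×7+1 = 43 → write 3 carry 5
  7×7+5 = 54 → write 6 carry 6
  3×7+6 = 27 → write 3 carry 3
  6×7+3 = 45 → write 5 carry 5
  remaining carry: 5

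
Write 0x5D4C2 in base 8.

0o1352302

Expand each hex digit to 4 bits: 5=0101 D=1101 4=0100 C=1100 2=0010.
Group the bits in threes: 001 011 101 010 011 000 010 → 1352302.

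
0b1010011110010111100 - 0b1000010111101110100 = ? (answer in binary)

0b10000110101001000

Subtract column by column in base 2:
  0-0 → 0
  0-0 → 0
  1-1 → 0
  1-0 → 1
  1-1 → 0
  1-1 → 0
  0-1 → 1 (borrow)
  1-0-1 → 0
  0-1 → 1 (borrow)
  0-1-1 → 0 (borrow)
  1-1-1 → 1 (borrow)
  1-1-1 → 1 (borrow)
  1-0-1 → 0
  1-1 → 0
  0-0 → 0
  0-0 → 0
  1-0 → 1
  0-0 → 0
  1-1 → 0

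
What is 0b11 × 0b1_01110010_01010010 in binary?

0b1000101011011110110

Multiply each base-2 digit by 3, carrying:
  0×3 = 0 → write 0
  1×3 = 3 → write 1 carry 1
  0×3+1 = 1 → write 1
  0×3 = 0 → write 0
  1×3 = 3 → write 1 carry 1
  0×3+1 = 1 → write 1
  1×3 = 3 → write 1 carry 1
  0×3+1 = 1 → write 1
  0×3 = 0 → write 0
  1×3 = 3 → write 1 carry 1
  0×3+1 = 1 → write 1
  0×3 = 0 → write 0
  1×3 = 3 → write 1 carry 1
  1×3+1 = 4 → write 0 carry 2
  1×3+2 = 5 → write 1 carry 2
  0×3+2 = 2 → write 0 carry 1
  1×3+1 = 4 → write 0 carry 2
  remaining carry: 10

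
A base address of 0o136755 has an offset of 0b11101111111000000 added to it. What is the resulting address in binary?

0b101001110110101101

0o136755 = 0b1011110111101101 in binary.
Add column by column in base 2, right to left:
  1+0 = 1
  0+0 = 0
  1+0 = 1
  1+0 = 1
  0+0 = 0
  1+0 = 1
  1+1 = 0 carry 1
  1+1+1 = 1 carry 1
  1+1+1 = 1 carry 1
  0+1+1 = 0 carry 1
  1+1+1 = 1 carry 1
  1+1+1 = 1 carry 1
  1+1+1 = 1 carry 1
  1+0+1 = 0 carry 1
  0+1+1 = 0 carry 1
  1+1+1 = 1 carry 1
  0+1+1 = 0 carry 1
  final carry 1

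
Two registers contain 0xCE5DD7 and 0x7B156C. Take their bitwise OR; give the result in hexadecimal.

OR each hex digit independently (no carries):
  C|7=F, E|B=F, 5|1=5, D|5=D, D|6=F, 7|C=F

0xFF5DFF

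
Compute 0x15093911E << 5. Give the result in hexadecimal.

0x2A127223C0

5 bits is not a whole number of base-16 digits; in binary: 101010000100100111001000100011110 << 5 = 10101000010010011100100010001111000000.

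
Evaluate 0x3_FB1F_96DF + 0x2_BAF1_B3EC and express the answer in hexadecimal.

0x6B6114ACB

Add column by column in base 16, right to left:
  F+C = B carry 1
  D+E+1 = C carry 1
  6+3+1 = A
  9+B = 4 carry 1
  F+1+1 = 1 carry 1
  1+F+1 = 1 carry 1
  B+A+1 = 6 carry 1
  F+B+1 = B carry 1
  3+2+1 = 6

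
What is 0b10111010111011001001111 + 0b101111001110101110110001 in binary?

0b1000110100110001000000000

Add column by column in base 2, right to left:
  1+1 = 0 carry 1
  1+0+1 = 0 carry 1
  1+0+1 = 0 carry 1
  1+0+1 = 0 carry 1
  0+1+1 = 0 carry 1
  0+1+1 = 0 carry 1
  1+0+1 = 0 carry 1
  0+1+1 = 0 carry 1
  0+1+1 = 0 carry 1
  1+1+1 = 1 carry 1
  1+0+1 = 0 carry 1
  0+1+1 = 0 carry 1
  1+0+1 = 0 carry 1
  1+1+1 = 1 carry 1
  1+1+1 = 1 carry 1
  0+1+1 = 0 carry 1
  1+0+1 = 0 carry 1
  0+0+1 = 1
  1+1 = 0 carry 1
  1+1+1 = 1 carry 1
  1+1+1 = 1 carry 1
  0+1+1 = 0 carry 1
  1+0+1 = 0 carry 1
  0+1+1 = 0 carry 1
  final carry 1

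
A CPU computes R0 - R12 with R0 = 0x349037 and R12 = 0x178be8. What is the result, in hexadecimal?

0x1d044f

Subtract column by column in base 16:
  7-8 → f (borrow)
  3-e-1 → 4 (borrow)
  0-b-1 → 4 (borrow)
  9-8-1 → 0
  4-7 → d (borrow)
  3-1-1 → 1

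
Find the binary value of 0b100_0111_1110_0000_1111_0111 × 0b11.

Multiply each base-2 digit by 3, carrying:
  1×3 = 3 → write 1 carry 1
  1×3+1 = 4 → write 0 carry 2
  1×3+2 = 5 → write 1 carry 2
  0×3+2 = 2 → write 0 carry 1
  1×3+1 = 4 → write 0 carry 2
  1×3+2 = 5 → write 1 carry 2
  1×3+2 = 5 → write 1 carry 2
  1×3+2 = 5 → write 1 carry 2
  0×3+2 = 2 → write 0 carry 1
  0×3+1 = 1 → write 1
  0×3 = 0 → write 0
  0×3 = 0 → write 0
  0×3 = 0 → write 0
  1×3 = 3 → write 1 carry 1
  1×3+1 = 4 → write 0 carry 2
  1×3+2 = 5 → write 1 carry 2
  1×3+2 = 5 → write 1 carry 2
  1×3+2 = 5 → write 1 carry 2
  1×3+2 = 5 → write 1 carry 2
  0×3+2 = 2 → write 0 carry 1
  0×3+1 = 1 → write 1
  0×3 = 0 → write 0
  1×3 = 3 → write 1 carry 1
  remaining carry: 1

0b110101111010001011100101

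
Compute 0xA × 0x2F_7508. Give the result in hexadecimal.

0x1DA9250

Multiply each base-16 digit by 10, carrying:
  8×10 = 80 → write 0 carry 5
  0×10+5 = 5 → write 5
  5×10 = 50 → write 2 carry 3
  7×10+3 = 73 → write 9 carry 4
  F×10+4 = 154 → write A carry 9
  2×10+9 = 29 → write D carry 1
  remaining carry: 1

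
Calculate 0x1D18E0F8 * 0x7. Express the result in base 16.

0xCBAE26C8

Multiply each base-16 digit by 7, carrying:
  8×7 = 56 → write 8 carry 3
  F×7+3 = 108 → write C carry 6
  0×7+6 = 6 → write 6
  E×7 = 98 → write 2 carry 6
  8×7+6 = 62 → write E carry 3
  1×7+3 = 10 → write A
  D×7 = 91 → write B carry 5
  1×7+5 = 12 → write C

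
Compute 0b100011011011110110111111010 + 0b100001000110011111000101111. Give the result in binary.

Add column by column in base 2, right to left:
  0+1 = 1
  1+1 = 0 carry 1
  0+1+1 = 0 carry 1
  1+1+1 = 1 carry 1
  1+0+1 = 0 carry 1
  1+1+1 = 1 carry 1
  1+0+1 = 0 carry 1
  1+0+1 = 0 carry 1
  1+0+1 = 0 carry 1
  0+1+1 = 0 carry 1
  1+1+1 = 1 carry 1
  1+1+1 = 1 carry 1
  0+1+1 = 0 carry 1
  1+1+1 = 1 carry 1
  1+0+1 = 0 carry 1
  1+0+1 = 0 carry 1
  1+1+1 = 1 carry 1
  0+1+1 = 0 carry 1
  1+0+1 = 0 carry 1
  1+0+1 = 0 carry 1
  0+0+1 = 1
  1+1 = 0 carry 1
  1+0+1 = 0 carry 1
  0+0+1 = 1
  0+0 = 0
  0+0 = 0
  1+1 = 0 carry 1
  final carry 1

0b1000100100010010110000101001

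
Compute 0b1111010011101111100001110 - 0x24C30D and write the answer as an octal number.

0o161216001

0b1111010011101111100001110 = 0o172357416 in octal.
0x24C30D = 0o11141415 in octal.
Subtract column by column in base 8:
  6-5 → 1
  1-1 → 0
  4-4 → 0
  7-1 → 6
  5-4 → 1
  3-1 → 2
  2-1 → 1
  7-1 → 6
  1-0 → 1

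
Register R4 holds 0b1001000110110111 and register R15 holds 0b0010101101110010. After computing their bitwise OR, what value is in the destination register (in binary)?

OR bit by bit (1 where either bit is 1):
  1001000110110111
| 0010101101110010
= 1011101111110111

0b1011101111110111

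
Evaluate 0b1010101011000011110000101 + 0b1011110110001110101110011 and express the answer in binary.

0b10110100001010010011111000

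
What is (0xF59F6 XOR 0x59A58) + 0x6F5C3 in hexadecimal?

0x11B971

First 0xF59F6 XOR 0x59A58 = 0xAC3AE.
Add column by column in base 16, right to left:
  E+3 = 1 carry 1
  A+C+1 = 7 carry 1
  3+5+1 = 9
  C+F = B carry 1
  A+6+1 = 1 carry 1
  final carry 1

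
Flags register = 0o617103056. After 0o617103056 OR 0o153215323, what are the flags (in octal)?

OR each oct digit independently (no carries):
  6|1=7, 1|5=5, 7|3=7, 1|2=3, 0|1=1, 3|5=7, 0|3=3, 5|2=7, 6|3=7

0o757317377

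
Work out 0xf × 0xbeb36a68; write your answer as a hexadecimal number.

Multiply each base-16 digit by 15, carrying:
  8×15 = 120 → write 8 carry 7
  6×15+7 = 97 → write 1 carry 6
  a×15+6 = 156 → write c carry 9
  6×15+9 = 99 → write 3 carry 6
  3×15+6 = 51 → write 3 carry 3
  b×15+3 = 168 → write 8 carry 10
  e×15+10 = 220 → write c carry 13
  b×15+13 = 178 → write 2 carry 11
  remaining carry: b

0xb2c833c18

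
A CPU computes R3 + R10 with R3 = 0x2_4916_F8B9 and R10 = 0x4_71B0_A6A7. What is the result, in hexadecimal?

Add column by column in base 16, right to left:
  9+7 = 0 carry 1
  B+A+1 = 6 carry 1
  8+6+1 = F
  F+A = 9 carry 1
  6+0+1 = 7
  1+B = C
  9+1 = A
  4+7 = B
  2+4 = 6

0x6BAC79F60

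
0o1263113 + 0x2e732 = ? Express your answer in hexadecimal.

0x84d7d

0o1263113 = 0x5664b in hexadecimal.
Add column by column in base 16, right to left:
  b+2 = d
  4+3 = 7
  6+7 = d
  6+e = 4 carry 1
  5+2+1 = 8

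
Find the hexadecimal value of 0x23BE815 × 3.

0x6B3B83F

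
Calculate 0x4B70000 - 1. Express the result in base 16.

The trailing 4 digits are 0, so subtracting 1 borrows through: they become F and the next digit up decrements.

0x4B6FFFF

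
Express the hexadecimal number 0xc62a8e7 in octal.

0o1430524347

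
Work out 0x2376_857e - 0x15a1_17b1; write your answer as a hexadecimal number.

Subtract column by column in base 16:
  e-1 → d
  7-b → c (borrow)
  5-7-1 → d (borrow)
  8-1-1 → 6
  6-1 → 5
  7-a → d (borrow)
  3-5-1 → d (borrow)
  2-1-1 → 0

0xdd56dcd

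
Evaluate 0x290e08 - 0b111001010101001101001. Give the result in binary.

0x290e08 = 0b1010010000111000001000 in binary.
Subtract column by column in base 2:
  0-1 → 1 (borrow)
  0-0-1 → 1 (borrow)
  0-0-1 → 1 (borrow)
  1-1-1 → 1 (borrow)
  0-0-1 → 1 (borrow)
  0-1-1 → 0 (borrow)
  0-1-1 → 0 (borrow)
  0-0-1 → 1 (borrow)
  0-0-1 → 1 (borrow)
  1-1-1 → 1 (borrow)
  1-0-1 → 0
  1-1 → 0
  0-0 → 0
  0-1 → 1 (borrow)
  0-0-1 → 1 (borrow)
  0-1-1 → 0 (borrow)
  1-0-1 → 0
  0-0 → 0
  0-1 → 1 (borrow)
  1-1-1 → 1 (borrow)
  0-1-1 → 0 (borrow)
  1-0-1 → 0

0b11000110001110011111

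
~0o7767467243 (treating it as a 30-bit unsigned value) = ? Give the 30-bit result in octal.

0o0010310534

Each oct digit d becomes 7−d:
  7→0, 7→0, 6→1, 7→0, 4→3, 6→1, 7→0, 2→5, 4→3, 3→4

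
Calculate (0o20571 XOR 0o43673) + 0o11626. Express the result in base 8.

0o75130

First 0o20571 XOR 0o43673 = 0o63302.
Add column by column in base 8, right to left:
  2+6 = 0 carry 1
  0+2+1 = 3
  3+6 = 1 carry 1
  3+1+1 = 5
  6+1 = 7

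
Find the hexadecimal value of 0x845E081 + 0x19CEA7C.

0x9E2CAFD

Add column by column in base 16, right to left:
  1+C = D
  8+7 = F
  0+A = A
  E+E = C carry 1
  5+C+1 = 2 carry 1
  4+9+1 = E
  8+1 = 9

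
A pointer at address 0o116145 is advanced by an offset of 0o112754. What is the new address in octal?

Add column by column in base 8, right to left:
  5+4 = 1 carry 1
  4+5+1 = 2 carry 1
  1+7+1 = 1 carry 1
  6+2+1 = 1 carry 1
  1+1+1 = 3
  1+1 = 2

0o231121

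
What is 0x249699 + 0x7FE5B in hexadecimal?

0x2C94F4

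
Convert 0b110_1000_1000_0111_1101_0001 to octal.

Group the bits in threes: 011 010 001 000 011 111 010 001 → 32103721.

0o32103721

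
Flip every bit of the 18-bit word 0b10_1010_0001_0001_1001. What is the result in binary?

Invert each bit: 101010000100011001 → 010101111011100110.

0b010101111011100110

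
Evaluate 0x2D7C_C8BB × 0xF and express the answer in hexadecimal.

Multiply each base-16 digit by 15, carrying:
  B×15 = 165 → write 5 carry 10
  B×15+10 = 175 → write F carry 10
  8×15+10 = 130 → write 2 carry 8
  C×15+8 = 188 → write C carry 11
  C×15+11 = 191 → write F carry 11
  7×15+11 = 116 → write 4 carry 7
  D×15+7 = 202 → write A carry 12
  2×15+12 = 42 → write A carry 2
  remaining carry: 2

0x2AA4FC2F5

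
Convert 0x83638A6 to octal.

Expand each hex digit to 4 bits: 8=1000 3=0011 6=0110 3=0011 8=1000 A=1010 6=0110.
Group the bits in threes: 001 000 001 101 100 011 100 010 100 110 → 1015434246.

0o1015434246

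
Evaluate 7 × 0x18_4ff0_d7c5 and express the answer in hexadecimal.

0xaa2f95e663

Multiply each base-16 digit by 7, carrying:
  5×7 = 35 → write 3 carry 2
  c×7+2 = 86 → write 6 carry 5
  7×7+5 = 54 → write 6 carry 3
  d×7+3 = 94 → write e carry 5
  0×7+5 = 5 → write 5
  f×7 = 105 → write 9 carry 6
  f×7+6 = 111 → write f carry 6
  4×7+6 = 34 → write 2 carry 2
  8×7+2 = 58 → write a carry 3
  1×7+3 = 10 → write a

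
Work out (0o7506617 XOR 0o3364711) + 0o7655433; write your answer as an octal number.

First 0o7506617 XOR 0o3364711 = 0o4662106.
Add column by column in base 8, right to left:
  6+3 = 1 carry 1
  0+3+1 = 4
  1+4 = 5
  2+5 = 7
  6+5 = 3 carry 1
  6+6+1 = 5 carry 1
  4+7+1 = 4 carry 1
  final carry 1

0o14537541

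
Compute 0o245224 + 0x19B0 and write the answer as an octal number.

0x19B0 = 0o14660 in octal.
Add column by column in base 8, right to left:
  4+0 = 4
  2+6 = 0 carry 1
  2+6+1 = 1 carry 1
  5+4+1 = 2 carry 1
  4+1+1 = 6
  2+0 = 2

0o262104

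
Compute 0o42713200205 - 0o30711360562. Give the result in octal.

Subtract column by column in base 8:
  5-2 → 3
  0-6 → 2 (borrow)
  2-5-1 → 4 (borrow)
  0-0-1 → 7 (borrow)
  0-6-1 → 1 (borrow)
  2-3-1 → 6 (borrow)
  3-1-1 → 1
  1-1 → 0
  7-7 → 0
  2-0 → 2
  4-3 → 1

0o12001617423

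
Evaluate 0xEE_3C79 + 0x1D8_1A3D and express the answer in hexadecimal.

Add column by column in base 16, right to left:
  9+D = 6 carry 1
  7+3+1 = B
  C+A = 6 carry 1
  3+1+1 = 5
  E+8 = 6 carry 1
  E+D+1 = C carry 1
  0+1+1 = 2

0x2C656B6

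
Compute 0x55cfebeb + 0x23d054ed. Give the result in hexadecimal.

0x79a040d8

Add column by column in base 16, right to left:
  b+d = 8 carry 1
  e+e+1 = d carry 1
  b+4+1 = 0 carry 1
  e+5+1 = 4 carry 1
  f+0+1 = 0 carry 1
  c+d+1 = a carry 1
  5+3+1 = 9
  5+2 = 7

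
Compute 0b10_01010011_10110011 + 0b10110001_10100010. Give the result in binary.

Add column by column in base 2, right to left:
  1+0 = 1
  1+1 = 0 carry 1
  0+0+1 = 1
  0+0 = 0
  1+0 = 1
  1+1 = 0 carry 1
  0+0+1 = 1
  1+1 = 0 carry 1
  1+1+1 = 1 carry 1
  1+0+1 = 0 carry 1
  0+0+1 = 1
  0+0 = 0
  1+1 = 0 carry 1
  0+1+1 = 0 carry 1
  1+0+1 = 0 carry 1
  0+1+1 = 0 carry 1
  0+0+1 = 1
  1+0 = 1

0b110000010101010101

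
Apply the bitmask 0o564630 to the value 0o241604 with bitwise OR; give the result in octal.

0o765634

OR each oct digit independently (no carries):
  2|5=7, 4|6=6, 1|4=5, 6|6=6, 0|3=3, 4|0=4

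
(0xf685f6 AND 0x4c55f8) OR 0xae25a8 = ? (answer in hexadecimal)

0xee25f8

0xf685f6 AND 0x4c55f8 = 0x4405f0.
Then OR with 0xae25a8.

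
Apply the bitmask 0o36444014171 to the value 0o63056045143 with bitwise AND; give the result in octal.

AND each oct digit independently (no carries):
  6&3=2, 3&6=2, 0&4=0, 5&4=4, 6&4=4, 0&0=0, 4&1=0, 5&4=4, 1&1=1, 4&7=4, 3&1=1

0o22044004141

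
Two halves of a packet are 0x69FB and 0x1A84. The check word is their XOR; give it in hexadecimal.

XOR each hex digit independently (no carries):
  6^1=7, 9^A=3, F^8=7, B^4=F

0x737F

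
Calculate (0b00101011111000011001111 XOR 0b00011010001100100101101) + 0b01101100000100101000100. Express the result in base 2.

First 0b00101011111000011001111 XOR 0b00011010001100100101101 = 0b00110001110100111100010.
Add column by column in base 2, right to left:
  0+0 = 0
  1+0 = 1
  0+1 = 1
  0+0 = 0
  0+0 = 0
  1+0 = 1
  1+1 = 0 carry 1
  1+0+1 = 0 carry 1
  1+1+1 = 1 carry 1
  0+0+1 = 1
  0+0 = 0
  1+1 = 0 carry 1
  0+0+1 = 1
  1+0 = 1
  1+0 = 1
  1+0 = 1
  0+0 = 0
  0+1 = 1
  0+1 = 1
  1+0 = 1
  1+1 = 0 carry 1
  0+1+1 = 0 carry 1
  final carry 1

0b10011101111001100100110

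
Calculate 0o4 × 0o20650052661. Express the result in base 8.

Multiply each base-8 digit by 4, carrying:
  1×4 = 4 → write 4
  6×4 = 24 → write 0 carry 3
  6×4+3 = 27 → write 3 carry 3
  2×4+3 = 11 → write 3 carry 1
  5×4+1 = 21 → write 5 carry 2
  0×4+2 = 2 → write 2
  0×4 = 0 → write 0
  5×4 = 20 → write 4 carry 2
  6×4+2 = 26 → write 2 carry 3
  0×4+3 = 3 → write 3
  2×4 = 8 → write 0 carry 1
  remaining carry: 1

0o103240253304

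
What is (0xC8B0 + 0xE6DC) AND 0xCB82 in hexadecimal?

Add column by column in base 16, right to left:
  0+C = C
  B+D = 8 carry 1
  8+6+1 = F
  C+E = A carry 1
  final carry 1
Sum = 0x1AF8C; now AND with 0xCB82:
  1&0=0, A&C=8, F&B=B, 8&8=8, C&2=0

0x8B80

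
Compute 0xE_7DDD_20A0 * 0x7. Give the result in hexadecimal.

0x65710BE460

Multiply each base-16 digit by 7, carrying:
  0×7 = 0 → write 0
  A×7 = 70 → write 6 carry 4
  0×7+4 = 4 → write 4
  2×7 = 14 → write E
  D×7 = 91 → write B carry 5
  D×7+5 = 96 → write 0 carry 6
  D×7+6 = 97 → write 1 carry 6
  7×7+6 = 55 → write 7 carry 3
  E×7+3 = 101 → write 5 carry 6
  remaining carry: 6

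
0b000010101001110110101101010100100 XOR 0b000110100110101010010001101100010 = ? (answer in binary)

0b000100001111011100111100111000110

XOR bit by bit (1 where the bits differ):
  000010101001110110101101010100100
^ 000110100110101010010001101100010
= 000100001111011100111100111000110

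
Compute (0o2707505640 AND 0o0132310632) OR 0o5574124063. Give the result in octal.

0o5576124663

0o2707505640 AND 0o0132310632 = 0o0102100600.
Then OR with 0o5574124063.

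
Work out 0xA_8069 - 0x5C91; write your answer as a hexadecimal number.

0xA23D8

Subtract column by column in base 16:
  9-1 → 8
  6-9 → D (borrow)
  0-C-1 → 3 (borrow)
  8-5-1 → 2
  A-0 → A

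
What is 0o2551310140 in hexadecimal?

0x15a59060

Each octal digit is 3 bits: 2=010 5=101 5=101 1=001 3=011 1=001 0=000 1=001 4=100 0=000.
Group the bits into nibbles: 0001 0101 1010 0101 1001 0000 0110 0000 → 15a59060.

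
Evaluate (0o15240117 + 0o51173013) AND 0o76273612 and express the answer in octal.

0o66033012

Add column by column in base 8, right to left:
  7+3 = 2 carry 1
  1+1+1 = 3
  1+0 = 1
  0+3 = 3
  4+7 = 3 carry 1
  2+1+1 = 4
  5+1 = 6
  1+5 = 6
Sum = 0o66433132; now AND with 0o76273612:
  6&7=6, 6&6=6, 4&2=0, 3&7=3, 3&3=3, 1&6=0, 3&1=1, 2&2=2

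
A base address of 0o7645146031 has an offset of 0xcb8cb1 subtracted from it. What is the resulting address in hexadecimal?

0x3dc93f68

0o7645146031 = 0x3e94cc19 in hexadecimal.
Subtract column by column in base 16:
  9-1 → 8
  1-b → 6 (borrow)
  c-c-1 → f (borrow)
  c-8-1 → 3
  4-b → 9 (borrow)
  9-c-1 → c (borrow)
  e-0-1 → d
  3-0 → 3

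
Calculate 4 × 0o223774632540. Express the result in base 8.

Multiply each base-8 digit by 4, carrying:
  0×4 = 0 → write 0
  4×4 = 16 → write 0 carry 2
  5×4+2 = 22 → write 6 carry 2
  2×4+2 = 10 → write 2 carry 1
  3×4+1 = 13 → write 5 carry 1
  6×4+1 = 25 → write 1 carry 3
  4×4+3 = 19 → write 3 carry 2
  7×4+2 = 30 → write 6 carry 3
  7×4+3 = 31 → write 7 carry 3
  3×4+3 = 15 → write 7 carry 1
  2×4+1 = 9 → write 1 carry 1
  2×4+1 = 9 → write 1 carry 1
  remaining carry: 1

0o1117763152600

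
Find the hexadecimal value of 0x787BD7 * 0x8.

0x3C3DEB8

Multiply each base-16 digit by 8, carrying:
  7×8 = 56 → write 8 carry 3
  D×8+3 = 107 → write B carry 6
  B×8+6 = 94 → write E carry 5
  7×8+5 = 61 → write D carry 3
  8×8+3 = 67 → write 3 carry 4
  7×8+4 = 60 → write C carry 3
  remaining carry: 3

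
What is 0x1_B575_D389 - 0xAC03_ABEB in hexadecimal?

0x10972279E

Subtract column by column in base 16:
  9-B → E (borrow)
  8-E-1 → 9 (borrow)
  3-B-1 → 7 (borrow)
  D-A-1 → 2
  5-3 → 2
  7-0 → 7
  5-C → 9 (borrow)
  B-A-1 → 0
  1-0 → 1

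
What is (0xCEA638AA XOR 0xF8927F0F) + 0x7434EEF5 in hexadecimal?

0xAA69369A

First 0xCEA638AA XOR 0xF8927F0F = 0x363447A5.
Add column by column in base 16, right to left:
  5+5 = A
  A+F = 9 carry 1
  7+E+1 = 6 carry 1
  4+E+1 = 3 carry 1
  4+4+1 = 9
  3+3 = 6
  6+4 = A
  3+7 = A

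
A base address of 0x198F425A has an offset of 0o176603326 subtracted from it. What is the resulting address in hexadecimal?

0x17943B84

0o176603326 = 0x1FB06D6 in hexadecimal.
Subtract column by column in base 16:
  A-6 → 4
  5-D → 8 (borrow)
  2-6-1 → B (borrow)
  4-0-1 → 3
  F-B → 4
  8-F → 9 (borrow)
  9-1-1 → 7
  1-0 → 1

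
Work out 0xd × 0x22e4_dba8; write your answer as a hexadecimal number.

0x1c59f2788

Multiply each base-16 digit by 13, carrying:
  8×13 = 104 → write 8 carry 6
  a×13+6 = 136 → write 8 carry 8
  b×13+8 = 151 → write 7 carry 9
  d×13+9 = 178 → write 2 carry 11
  4×13+11 = 63 → write f carry 3
  e×13+3 = 185 → write 9 carry 11
  2×13+11 = 37 → write 5 carry 2
  2×13+2 = 28 → write c carry 1
  remaining carry: 1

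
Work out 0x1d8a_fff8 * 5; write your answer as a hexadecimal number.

0x93b6ffd8

Multiply each base-16 digit by 5, carrying:
  8×5 = 40 → write 8 carry 2
  f×5+2 = 77 → write d carry 4
  f×5+4 = 79 → write f carry 4
  f×5+4 = 79 → write f carry 4
  a×5+4 = 54 → write 6 carry 3
  8×5+3 = 43 → write b carry 2
  d×5+2 = 67 → write 3 carry 4
  1×5+4 = 9 → write 9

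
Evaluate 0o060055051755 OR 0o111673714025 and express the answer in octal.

0o171677755775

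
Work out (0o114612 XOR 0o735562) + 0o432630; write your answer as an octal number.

First 0o114612 XOR 0o735562 = 0o621370.
Add column by column in base 8, right to left:
  0+0 = 0
  7+3 = 2 carry 1
  3+6+1 = 2 carry 1
  1+2+1 = 4
  2+3 = 5
  6+4 = 2 carry 1
  final carry 1

0o1254220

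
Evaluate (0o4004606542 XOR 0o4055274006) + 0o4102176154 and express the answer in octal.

0o4153670720

First 0o4004606542 XOR 0o4055274006 = 0o0051472544.
Add column by column in base 8, right to left:
  4+4 = 0 carry 1
  4+5+1 = 2 carry 1
  5+1+1 = 7
  2+6 = 0 carry 1
  7+7+1 = 7 carry 1
  4+1+1 = 6
  1+2 = 3
  5+0 = 5
  0+1 = 1
  0+4 = 4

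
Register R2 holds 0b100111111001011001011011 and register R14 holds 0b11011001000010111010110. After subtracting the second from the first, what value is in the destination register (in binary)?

0b1100110001000010000101

Subtract column by column in base 2:
  1-0 → 1
  1-1 → 0
  0-1 → 1 (borrow)
  1-0-1 → 0
  1-1 → 0
  0-0 → 0
  1-1 → 0
  0-1 → 1 (borrow)
  0-1-1 → 0 (borrow)
  1-0-1 → 0
  1-1 → 0
  0-0 → 0
  1-0 → 1
  0-0 → 0
  0-0 → 0
  1-1 → 0
  1-0 → 1
  1-0 → 1
  1-1 → 0
  1-1 → 0
  1-0 → 1
  0-1 → 1 (borrow)
  0-1-1 → 0 (borrow)
  1-0-1 → 0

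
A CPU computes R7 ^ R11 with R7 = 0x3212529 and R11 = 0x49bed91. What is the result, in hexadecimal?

0x7bac8b8

XOR each hex digit independently (no carries):
  3^4=7, 2^9=b, 1^b=a, 2^e=c, 5^d=8, 2^9=b, 9^1=8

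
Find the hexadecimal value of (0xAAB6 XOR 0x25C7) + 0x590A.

First 0xAAB6 XOR 0x25C7 = 0x8F71.
Add column by column in base 16, right to left:
  1+A = B
  7+0 = 7
  F+9 = 8 carry 1
  8+5+1 = E

0xE87B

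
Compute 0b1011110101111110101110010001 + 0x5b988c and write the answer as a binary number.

0x5b988c = 0b10110111001100010001100 in binary.
Add column by column in base 2, right to left:
  1+0 = 1
  0+0 = 0
  0+1 = 1
  0+1 = 1
  1+0 = 1
  0+0 = 0
  0+0 = 0
  1+1 = 0 carry 1
  1+0+1 = 0 carry 1
  1+0+1 = 0 carry 1
  0+0+1 = 1
  1+1 = 0 carry 1
  0+1+1 = 0 carry 1
  1+0+1 = 0 carry 1
  1+0+1 = 0 carry 1
  1+1+1 = 1 carry 1
  1+1+1 = 1 carry 1
  1+1+1 = 1 carry 1
  1+0+1 = 0 carry 1
  0+1+1 = 0 carry 1
  1+1+1 = 1 carry 1
  0+0+1 = 1
  1+1 = 0 carry 1
  1+0+1 = 0 carry 1
  1+0+1 = 0 carry 1
  1+0+1 = 0 carry 1
  0+0+1 = 1
  1+0 = 1

0b1100001100111000010000011101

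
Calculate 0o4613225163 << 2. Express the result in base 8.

2 bits is not a whole number of base-8 digits; in binary: 100110001011010010101001110011 << 2 = 10011000101101001010100111001100.

0o23055124714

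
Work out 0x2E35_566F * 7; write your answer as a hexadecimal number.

Multiply each base-16 digit by 7, carrying:
  F×7 = 105 → write 9 carry 6
  6×7+6 = 48 → write 0 carry 3
  6×7+3 = 45 → write D carry 2
  5×7+2 = 37 → write 5 carry 2
  5×7+2 = 37 → write 5 carry 2
  3×7+2 = 23 → write 7 carry 1
  E×7+1 = 99 → write 3 carry 6
  2×7+6 = 20 → write 4 carry 1
  remaining carry: 1

0x143755D09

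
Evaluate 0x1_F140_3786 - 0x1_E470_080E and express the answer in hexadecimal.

0xCD02F78

Subtract column by column in base 16:
  6-E → 8 (borrow)
  8-0-1 → 7
  7-8 → F (borrow)
  3-0-1 → 2
  0-0 → 0
  4-7 → D (borrow)
  1-4-1 → C (borrow)
  F-E-1 → 0
  1-1 → 0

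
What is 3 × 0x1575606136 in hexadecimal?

Multiply each base-16 digit by 3, carrying:
  6×3 = 18 → write 2 carry 1
  3×3+1 = 10 → write A
  1×3 = 3 → write 3
  6×3 = 18 → write 2 carry 1
  0×3+1 = 1 → write 1
  6×3 = 18 → write 2 carry 1
  5×3+1 = 16 → write 0 carry 1
  7×3+1 = 22 → write 6 carry 1
  5×3+1 = 16 → write 0 carry 1
  1×3+1 = 4 → write 4

0x40602123A2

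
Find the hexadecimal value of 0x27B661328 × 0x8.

0x13DB309940

Multiply each base-16 digit by 8, carrying:
  8×8 = 64 → write 0 carry 4
  2×8+4 = 20 → write 4 carry 1
  3×8+1 = 25 → write 9 carry 1
  1×8+1 = 9 → write 9
  6×8 = 48 → write 0 carry 3
  6×8+3 = 51 → write 3 carry 3
  B×8+3 = 91 → write B carry 5
  7×8+5 = 61 → write D carry 3
  2×8+3 = 19 → write 3 carry 1
  remaining carry: 1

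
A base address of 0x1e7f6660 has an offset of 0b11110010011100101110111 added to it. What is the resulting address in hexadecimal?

0x1ef89fd7

0b11110010011100101110111 = 0x793977 in hexadecimal.
Add column by column in base 16, right to left:
  0+7 = 7
  6+7 = d
  6+9 = f
  6+3 = 9
  f+9 = 8 carry 1
  7+7+1 = f
  e+0 = e
  1+0 = 1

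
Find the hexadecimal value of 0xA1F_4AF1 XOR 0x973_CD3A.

0x36C87CB

XOR each hex digit independently (no carries):
  A^9=3, 1^7=6, F^3=C, 4^C=8, A^D=7, F^3=C, 1^A=B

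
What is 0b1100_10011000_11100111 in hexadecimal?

Group the bits into nibbles: 1100 1001 1000 1110 0111 → C98E7.

0xC98E7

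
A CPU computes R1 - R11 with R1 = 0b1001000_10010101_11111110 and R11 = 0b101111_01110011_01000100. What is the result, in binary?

0b110010010001010111010

Subtract column by column in base 2:
  0-0 → 0
  1-0 → 1
  1-1 → 0
  1-0 → 1
  1-0 → 1
  1-0 → 1
  1-1 → 0
  1-0 → 1
  1-1 → 0
  0-1 → 1 (borrow)
  1-0-1 → 0
  0-0 → 0
  1-1 → 0
  0-1 → 1 (borrow)
  0-1-1 → 0 (borrow)
  1-0-1 → 0
  0-1 → 1 (borrow)
  0-1-1 → 0 (borrow)
  0-1-1 → 0 (borrow)
  1-1-1 → 1 (borrow)
  0-0-1 → 1 (borrow)
  0-1-1 → 0 (borrow)
  1-0-1 → 0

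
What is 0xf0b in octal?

Expand each hex digit to 4 bits: f=1111 0=0000 b=1011.
Group the bits in threes: 111 100 001 011 → 7413.

0o7413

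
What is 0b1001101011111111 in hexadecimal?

0x9AFF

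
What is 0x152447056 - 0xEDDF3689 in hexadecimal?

Subtract column by column in base 16:
  6-9 → D (borrow)
  5-8-1 → C (borrow)
  0-6-1 → 9 (borrow)
  7-3-1 → 3
  4-F → 5 (borrow)
  4-D-1 → 6 (borrow)
  2-D-1 → 4 (borrow)
  5-E-1 → 6 (borrow)
  1-0-1 → 0

0x646539CD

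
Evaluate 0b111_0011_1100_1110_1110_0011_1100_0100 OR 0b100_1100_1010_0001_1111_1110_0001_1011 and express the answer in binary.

0b1111111111011111111111111011111

OR bit by bit (1 where either bit is 1):
  1110011110011101110001111000100
| 1001100101000011111111000011011
= 1111111111011111111111111011111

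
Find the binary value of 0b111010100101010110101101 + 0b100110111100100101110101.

0b1100001100001111100100010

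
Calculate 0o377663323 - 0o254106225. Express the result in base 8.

Subtract column by column in base 8:
  3-5 → 6 (borrow)
  2-2-1 → 7 (borrow)
  3-2-1 → 0
  3-6 → 5 (borrow)
  6-0-1 → 5
  6-1 → 5
  7-4 → 3
  7-5 → 2
  3-2 → 1

0o123555076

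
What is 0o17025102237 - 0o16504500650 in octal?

Subtract column by column in base 8:
  7-0 → 7
  3-5 → 6 (borrow)
  2-6-1 → 3 (borrow)
  2-0-1 → 1
  0-0 → 0
  1-5 → 4 (borrow)
  5-4-1 → 0
  2-0 → 2
  0-5 → 3 (borrow)
  7-6-1 → 0
  1-1 → 0

0o320401367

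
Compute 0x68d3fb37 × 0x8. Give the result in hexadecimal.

0x3469fd9b8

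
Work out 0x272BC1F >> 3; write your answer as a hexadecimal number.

0x4E5783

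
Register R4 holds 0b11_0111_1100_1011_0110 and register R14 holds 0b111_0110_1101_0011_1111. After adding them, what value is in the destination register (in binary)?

Add column by column in base 2, right to left:
  0+1 = 1
  1+1 = 0 carry 1
  1+1+1 = 1 carry 1
  0+1+1 = 0 carry 1
  1+1+1 = 1 carry 1
  1+1+1 = 1 carry 1
  0+0+1 = 1
  1+0 = 1
  0+1 = 1
  0+0 = 0
  1+1 = 0 carry 1
  1+1+1 = 1 carry 1
  1+0+1 = 0 carry 1
  1+1+1 = 1 carry 1
  1+1+1 = 1 carry 1
  0+0+1 = 1
  1+1 = 0 carry 1
  1+1+1 = 1 carry 1
  0+1+1 = 0 carry 1
  final carry 1

0b10101110100111110101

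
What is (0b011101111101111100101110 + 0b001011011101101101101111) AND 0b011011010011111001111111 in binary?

0b1001010011101000011101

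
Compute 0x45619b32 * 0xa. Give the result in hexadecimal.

0x2b5d00ff4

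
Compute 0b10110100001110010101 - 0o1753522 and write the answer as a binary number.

0b110110110001000011

0o1753522 = 0b1111101011101010010 in binary.
Subtract column by column in base 2:
  1-0 → 1
  0-1 → 1 (borrow)
  1-0-1 → 0
  0-0 → 0
  1-1 → 0
  0-0 → 0
  0-1 → 1 (borrow)
  1-0-1 → 0
  1-1 → 0
  1-1 → 0
  0-1 → 1 (borrow)
  0-0-1 → 1 (borrow)
  0-1-1 → 0 (borrow)
  0-0-1 → 1 (borrow)
  1-1-1 → 1 (borrow)
  0-1-1 → 0 (borrow)
  1-1-1 → 1 (borrow)
  1-1-1 → 1 (borrow)
  0-1-1 → 0 (borrow)
  1-0-1 → 0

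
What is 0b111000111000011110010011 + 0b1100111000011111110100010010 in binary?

0b1101110001011000010010100101

Add column by column in base 2, right to left:
  1+0 = 1
  1+1 = 0 carry 1
  0+0+1 = 1
  0+0 = 0
  1+1 = 0 carry 1
  0+0+1 = 1
  0+0 = 0
  1+0 = 1
  1+1 = 0 carry 1
  1+0+1 = 0 carry 1
  1+1+1 = 1 carry 1
  0+1+1 = 0 carry 1
  0+1+1 = 0 carry 1
  0+1+1 = 0 carry 1
  0+1+1 = 0 carry 1
  1+1+1 = 1 carry 1
  1+1+1 = 1 carry 1
  1+0+1 = 0 carry 1
  0+0+1 = 1
  0+0 = 0
  0+0 = 0
  1+1 = 0 carry 1
  1+1+1 = 1 carry 1
  1+1+1 = 1 carry 1
  0+0+1 = 1
  0+0 = 0
  0+1 = 1
  0+1 = 1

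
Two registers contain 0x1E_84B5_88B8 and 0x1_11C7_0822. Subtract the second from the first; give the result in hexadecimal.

Subtract column by column in base 16:
  8-2 → 6
  B-2 → 9
  8-8 → 0
  8-0 → 8
  5-7 → E (borrow)
  B-C-1 → E (borrow)
  4-1-1 → 2
  8-1 → 7
  E-1 → D
  1-0 → 1

0x1D72EE8096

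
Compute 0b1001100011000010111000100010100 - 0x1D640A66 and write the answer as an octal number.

0o5677263256

0b1001100011000010111000100010100 = 0o11430270424 in octal.
0x1D640A66 = 0o3531005146 in octal.
Subtract column by column in base 8:
  4-6 → 6 (borrow)
  2-4-1 → 5 (borrow)
  4-1-1 → 2
  0-5 → 3 (borrow)
  7-0-1 → 6
  2-0 → 2
  0-1 → 7 (borrow)
  3-3-1 → 7 (borrow)
  4-5-1 → 6 (borrow)
  1-3-1 → 5 (borrow)
  1-0-1 → 0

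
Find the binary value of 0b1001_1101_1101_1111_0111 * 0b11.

0b111011001100111100101

Multiply each base-2 digit by 3, carrying:
  1×3 = 3 → write 1 carry 1
  1×3+1 = 4 → write 0 carry 2
  1×3+2 = 5 → write 1 carry 2
  0×3+2 = 2 → write 0 carry 1
  1×3+1 = 4 → write 0 carry 2
  1×3+2 = 5 → write 1 carry 2
  1×3+2 = 5 → write 1 carry 2
  1×3+2 = 5 → write 1 carry 2
  1×3+2 = 5 → write 1 carry 2
  0×3+2 = 2 → write 0 carry 1
  1×3+1 = 4 → write 0 carry 2
  1×3+2 = 5 → write 1 carry 2
  1×3+2 = 5 → write 1 carry 2
  0×3+2 = 2 → write 0 carry 1
  1×3+1 = 4 → write 0 carry 2
  1×3+2 = 5 → write 1 carry 2
  1×3+2 = 5 → write 1 carry 2
  0×3+2 = 2 → write 0 carry 1
  0×3+1 = 1 → write 1
  1×3 = 3 → write 1 carry 1
  remaining carry: 1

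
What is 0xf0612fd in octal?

Expand each hex digit to 4 bits: f=1111 0=0000 6=0110 1=0001 2=0010 f=1111 d=1101.
Group the bits in threes: 001 111 000 001 100 001 001 011 111 101 → 1701411375.

0o1701411375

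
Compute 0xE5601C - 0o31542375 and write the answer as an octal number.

0o37515437

0xE5601C = 0o71260034 in octal.
Subtract column by column in base 8:
  4-5 → 7 (borrow)
  3-7-1 → 3 (borrow)
  0-3-1 → 4 (borrow)
  0-2-1 → 5 (borrow)
  6-4-1 → 1
  2-5 → 5 (borrow)
  1-1-1 → 7 (borrow)
  7-3-1 → 3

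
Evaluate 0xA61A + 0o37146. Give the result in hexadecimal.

0xE480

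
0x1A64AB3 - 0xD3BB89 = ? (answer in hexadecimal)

0xD28F2A

Subtract column by column in base 16:
  3-9 → A (borrow)
  B-8-1 → 2
  A-B → F (borrow)
  4-B-1 → 8 (borrow)
  6-3-1 → 2
  A-D → D (borrow)
  1-0-1 → 0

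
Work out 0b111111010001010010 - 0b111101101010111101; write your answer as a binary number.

0b1100110010101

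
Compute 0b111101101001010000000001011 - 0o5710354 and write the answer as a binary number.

0o5710354 = 0b101111001000011101100 in binary.
Subtract column by column in base 2:
  1-0 → 1
  1-0 → 1
  0-1 → 1 (borrow)
  1-1-1 → 1 (borrow)
  0-0-1 → 1 (borrow)
  0-1-1 → 0 (borrow)
  0-1-1 → 0 (borrow)
  0-1-1 → 0 (borrow)
  0-0-1 → 1 (borrow)
  0-0-1 → 1 (borrow)
  0-0-1 → 1 (borrow)
  0-0-1 → 1 (borrow)
  0-1-1 → 0 (borrow)
  1-0-1 → 0
  0-0 → 0
  1-1 → 0
  0-1 → 1 (borrow)
  0-1-1 → 0 (borrow)
  1-1-1 → 1 (borrow)
  0-0-1 → 1 (borrow)
  1-1-1 → 1 (borrow)
  1-0-1 → 0
  0-0 → 0
  1-0 → 1
  1-0 → 1
  1-0 → 1
  1-0 → 1

0b111100111010000111100011111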